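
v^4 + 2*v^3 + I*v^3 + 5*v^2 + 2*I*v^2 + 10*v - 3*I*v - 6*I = (v + 2)*(v - I)^2*(v + 3*I)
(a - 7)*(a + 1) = a^2 - 6*a - 7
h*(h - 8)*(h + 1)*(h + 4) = h^4 - 3*h^3 - 36*h^2 - 32*h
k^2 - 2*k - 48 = (k - 8)*(k + 6)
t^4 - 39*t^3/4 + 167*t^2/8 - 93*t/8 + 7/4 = (t - 7)*(t - 2)*(t - 1/2)*(t - 1/4)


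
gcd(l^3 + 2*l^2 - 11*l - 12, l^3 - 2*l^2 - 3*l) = l^2 - 2*l - 3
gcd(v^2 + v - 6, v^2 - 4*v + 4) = v - 2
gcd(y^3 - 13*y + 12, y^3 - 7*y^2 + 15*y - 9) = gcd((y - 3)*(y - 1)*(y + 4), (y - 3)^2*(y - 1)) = y^2 - 4*y + 3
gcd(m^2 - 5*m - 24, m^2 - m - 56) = m - 8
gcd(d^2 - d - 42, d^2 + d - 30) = d + 6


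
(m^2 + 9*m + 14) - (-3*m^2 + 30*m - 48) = 4*m^2 - 21*m + 62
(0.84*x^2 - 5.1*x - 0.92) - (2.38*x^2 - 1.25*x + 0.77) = -1.54*x^2 - 3.85*x - 1.69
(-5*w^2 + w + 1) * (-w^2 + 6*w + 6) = 5*w^4 - 31*w^3 - 25*w^2 + 12*w + 6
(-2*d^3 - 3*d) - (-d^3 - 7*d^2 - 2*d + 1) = -d^3 + 7*d^2 - d - 1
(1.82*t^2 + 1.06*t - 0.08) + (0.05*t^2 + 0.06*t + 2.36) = 1.87*t^2 + 1.12*t + 2.28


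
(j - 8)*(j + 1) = j^2 - 7*j - 8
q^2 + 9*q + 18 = (q + 3)*(q + 6)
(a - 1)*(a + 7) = a^2 + 6*a - 7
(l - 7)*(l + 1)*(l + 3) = l^3 - 3*l^2 - 25*l - 21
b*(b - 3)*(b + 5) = b^3 + 2*b^2 - 15*b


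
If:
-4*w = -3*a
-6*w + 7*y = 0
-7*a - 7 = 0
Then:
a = -1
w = -3/4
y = -9/14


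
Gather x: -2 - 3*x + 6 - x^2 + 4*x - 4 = -x^2 + x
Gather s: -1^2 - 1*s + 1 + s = 0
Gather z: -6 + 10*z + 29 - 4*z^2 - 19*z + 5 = -4*z^2 - 9*z + 28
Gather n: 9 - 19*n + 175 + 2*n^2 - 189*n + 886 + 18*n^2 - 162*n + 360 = 20*n^2 - 370*n + 1430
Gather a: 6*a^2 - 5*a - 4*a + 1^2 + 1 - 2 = 6*a^2 - 9*a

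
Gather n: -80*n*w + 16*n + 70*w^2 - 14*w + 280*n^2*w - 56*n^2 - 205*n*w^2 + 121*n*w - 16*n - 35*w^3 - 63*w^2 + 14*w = n^2*(280*w - 56) + n*(-205*w^2 + 41*w) - 35*w^3 + 7*w^2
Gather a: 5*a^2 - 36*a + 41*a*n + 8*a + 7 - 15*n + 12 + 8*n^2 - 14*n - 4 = 5*a^2 + a*(41*n - 28) + 8*n^2 - 29*n + 15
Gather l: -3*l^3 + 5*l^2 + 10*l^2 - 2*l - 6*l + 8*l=-3*l^3 + 15*l^2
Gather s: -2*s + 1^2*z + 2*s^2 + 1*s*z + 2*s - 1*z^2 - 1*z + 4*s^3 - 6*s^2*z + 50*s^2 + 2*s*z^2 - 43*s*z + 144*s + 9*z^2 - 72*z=4*s^3 + s^2*(52 - 6*z) + s*(2*z^2 - 42*z + 144) + 8*z^2 - 72*z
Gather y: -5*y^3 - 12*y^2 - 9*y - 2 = -5*y^3 - 12*y^2 - 9*y - 2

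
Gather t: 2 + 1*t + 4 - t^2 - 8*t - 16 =-t^2 - 7*t - 10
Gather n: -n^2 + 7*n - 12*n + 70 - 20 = -n^2 - 5*n + 50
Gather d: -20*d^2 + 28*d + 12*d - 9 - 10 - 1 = -20*d^2 + 40*d - 20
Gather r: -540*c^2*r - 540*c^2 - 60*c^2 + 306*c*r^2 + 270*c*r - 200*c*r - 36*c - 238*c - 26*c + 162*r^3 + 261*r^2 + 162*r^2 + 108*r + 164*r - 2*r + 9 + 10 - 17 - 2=-600*c^2 - 300*c + 162*r^3 + r^2*(306*c + 423) + r*(-540*c^2 + 70*c + 270)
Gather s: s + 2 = s + 2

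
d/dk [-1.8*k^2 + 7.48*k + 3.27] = 7.48 - 3.6*k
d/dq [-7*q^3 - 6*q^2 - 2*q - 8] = -21*q^2 - 12*q - 2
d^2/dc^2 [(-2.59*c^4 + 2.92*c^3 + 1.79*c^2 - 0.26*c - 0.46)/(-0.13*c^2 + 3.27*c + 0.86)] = (0.087542*c^6 - 6.606054*c^5 + 164.430294*c^4 + 51.92505*c^3 - 27.437064*c^2 - 13.95666*c + 5.830212)/(0.002197*c^6 - 0.165789*c^5 + 4.126629*c^4 - 32.772267*c^3 - 27.299238*c^2 - 7.255476*c - 0.636056)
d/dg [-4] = 0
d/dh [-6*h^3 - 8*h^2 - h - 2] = -18*h^2 - 16*h - 1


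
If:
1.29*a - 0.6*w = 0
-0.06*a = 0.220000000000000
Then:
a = -3.67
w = -7.88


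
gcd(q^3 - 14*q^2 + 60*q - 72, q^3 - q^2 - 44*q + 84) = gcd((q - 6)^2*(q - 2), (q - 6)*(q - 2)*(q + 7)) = q^2 - 8*q + 12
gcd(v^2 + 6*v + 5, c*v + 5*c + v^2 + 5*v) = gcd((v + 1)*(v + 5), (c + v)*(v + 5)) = v + 5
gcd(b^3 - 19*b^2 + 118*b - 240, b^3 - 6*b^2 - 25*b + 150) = b^2 - 11*b + 30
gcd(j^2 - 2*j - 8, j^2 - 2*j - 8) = j^2 - 2*j - 8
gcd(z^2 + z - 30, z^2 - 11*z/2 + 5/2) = z - 5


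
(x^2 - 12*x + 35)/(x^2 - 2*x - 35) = (x - 5)/(x + 5)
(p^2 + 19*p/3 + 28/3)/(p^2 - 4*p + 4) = (3*p^2 + 19*p + 28)/(3*(p^2 - 4*p + 4))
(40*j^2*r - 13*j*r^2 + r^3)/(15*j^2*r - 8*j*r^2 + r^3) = (-8*j + r)/(-3*j + r)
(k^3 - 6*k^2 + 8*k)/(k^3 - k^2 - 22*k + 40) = k/(k + 5)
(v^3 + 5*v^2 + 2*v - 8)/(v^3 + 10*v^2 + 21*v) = (v^3 + 5*v^2 + 2*v - 8)/(v*(v^2 + 10*v + 21))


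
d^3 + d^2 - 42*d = d*(d - 6)*(d + 7)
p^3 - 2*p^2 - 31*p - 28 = (p - 7)*(p + 1)*(p + 4)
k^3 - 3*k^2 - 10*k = k*(k - 5)*(k + 2)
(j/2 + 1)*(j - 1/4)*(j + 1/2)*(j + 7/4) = j^4/2 + 2*j^3 + 69*j^2/32 + 13*j/64 - 7/32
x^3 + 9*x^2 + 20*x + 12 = (x + 1)*(x + 2)*(x + 6)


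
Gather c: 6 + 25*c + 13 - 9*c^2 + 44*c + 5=-9*c^2 + 69*c + 24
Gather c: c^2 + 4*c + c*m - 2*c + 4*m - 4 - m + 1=c^2 + c*(m + 2) + 3*m - 3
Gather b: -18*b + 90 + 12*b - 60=30 - 6*b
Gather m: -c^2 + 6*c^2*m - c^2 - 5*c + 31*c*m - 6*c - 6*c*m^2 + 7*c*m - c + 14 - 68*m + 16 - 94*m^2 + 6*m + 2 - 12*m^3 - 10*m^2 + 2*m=-2*c^2 - 12*c - 12*m^3 + m^2*(-6*c - 104) + m*(6*c^2 + 38*c - 60) + 32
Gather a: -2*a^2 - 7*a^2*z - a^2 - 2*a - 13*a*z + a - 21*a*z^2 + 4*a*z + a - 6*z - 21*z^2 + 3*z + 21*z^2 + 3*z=a^2*(-7*z - 3) + a*(-21*z^2 - 9*z)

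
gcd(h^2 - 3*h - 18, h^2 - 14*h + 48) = h - 6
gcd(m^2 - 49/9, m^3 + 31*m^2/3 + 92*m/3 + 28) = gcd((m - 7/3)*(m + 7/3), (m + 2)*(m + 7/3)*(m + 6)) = m + 7/3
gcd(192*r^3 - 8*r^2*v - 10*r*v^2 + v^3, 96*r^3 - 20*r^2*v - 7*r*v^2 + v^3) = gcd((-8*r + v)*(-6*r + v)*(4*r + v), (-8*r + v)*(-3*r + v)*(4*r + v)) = 32*r^2 + 4*r*v - v^2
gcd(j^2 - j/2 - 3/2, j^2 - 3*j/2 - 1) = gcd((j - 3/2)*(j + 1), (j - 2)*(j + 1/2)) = 1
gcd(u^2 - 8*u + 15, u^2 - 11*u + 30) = u - 5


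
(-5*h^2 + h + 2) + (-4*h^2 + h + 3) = -9*h^2 + 2*h + 5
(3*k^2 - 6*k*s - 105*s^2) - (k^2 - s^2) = 2*k^2 - 6*k*s - 104*s^2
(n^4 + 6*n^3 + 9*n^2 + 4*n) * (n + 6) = n^5 + 12*n^4 + 45*n^3 + 58*n^2 + 24*n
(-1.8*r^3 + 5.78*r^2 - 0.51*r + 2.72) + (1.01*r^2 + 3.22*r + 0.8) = -1.8*r^3 + 6.79*r^2 + 2.71*r + 3.52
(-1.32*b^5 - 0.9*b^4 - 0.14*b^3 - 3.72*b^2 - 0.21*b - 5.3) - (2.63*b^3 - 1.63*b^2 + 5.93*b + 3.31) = -1.32*b^5 - 0.9*b^4 - 2.77*b^3 - 2.09*b^2 - 6.14*b - 8.61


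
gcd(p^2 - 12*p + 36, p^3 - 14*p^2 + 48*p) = p - 6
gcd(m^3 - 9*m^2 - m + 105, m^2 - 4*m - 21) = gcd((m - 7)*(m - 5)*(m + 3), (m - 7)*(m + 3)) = m^2 - 4*m - 21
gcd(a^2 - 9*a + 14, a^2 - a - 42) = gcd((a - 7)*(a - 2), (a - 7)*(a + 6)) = a - 7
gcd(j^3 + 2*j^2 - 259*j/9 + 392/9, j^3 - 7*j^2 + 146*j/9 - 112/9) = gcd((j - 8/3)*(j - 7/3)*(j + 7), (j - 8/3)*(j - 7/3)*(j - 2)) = j^2 - 5*j + 56/9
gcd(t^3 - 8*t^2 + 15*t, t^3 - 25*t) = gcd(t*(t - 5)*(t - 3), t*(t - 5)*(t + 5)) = t^2 - 5*t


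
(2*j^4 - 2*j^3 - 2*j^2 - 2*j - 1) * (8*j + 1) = 16*j^5 - 14*j^4 - 18*j^3 - 18*j^2 - 10*j - 1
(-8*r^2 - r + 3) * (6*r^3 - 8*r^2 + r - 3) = -48*r^5 + 58*r^4 + 18*r^3 - r^2 + 6*r - 9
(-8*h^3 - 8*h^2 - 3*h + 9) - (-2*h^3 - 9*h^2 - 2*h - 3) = -6*h^3 + h^2 - h + 12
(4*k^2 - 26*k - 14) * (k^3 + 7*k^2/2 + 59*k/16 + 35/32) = 4*k^5 - 12*k^4 - 361*k^3/4 - 281*k^2/2 - 1281*k/16 - 245/16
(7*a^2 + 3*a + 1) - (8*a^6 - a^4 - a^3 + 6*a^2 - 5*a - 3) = -8*a^6 + a^4 + a^3 + a^2 + 8*a + 4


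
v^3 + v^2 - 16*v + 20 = (v - 2)^2*(v + 5)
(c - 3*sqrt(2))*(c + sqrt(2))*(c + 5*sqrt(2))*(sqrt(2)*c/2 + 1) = sqrt(2)*c^4/2 + 4*c^3 - 10*sqrt(2)*c^2 - 56*c - 30*sqrt(2)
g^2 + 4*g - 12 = (g - 2)*(g + 6)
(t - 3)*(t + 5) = t^2 + 2*t - 15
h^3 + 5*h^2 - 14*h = h*(h - 2)*(h + 7)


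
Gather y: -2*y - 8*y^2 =-8*y^2 - 2*y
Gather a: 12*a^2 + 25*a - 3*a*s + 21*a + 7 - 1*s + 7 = 12*a^2 + a*(46 - 3*s) - s + 14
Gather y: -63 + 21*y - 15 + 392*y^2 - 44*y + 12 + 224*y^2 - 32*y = 616*y^2 - 55*y - 66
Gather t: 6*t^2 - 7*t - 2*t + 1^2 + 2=6*t^2 - 9*t + 3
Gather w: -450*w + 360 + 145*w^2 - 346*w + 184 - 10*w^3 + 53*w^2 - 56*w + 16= -10*w^3 + 198*w^2 - 852*w + 560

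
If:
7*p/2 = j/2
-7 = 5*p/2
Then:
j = -98/5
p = -14/5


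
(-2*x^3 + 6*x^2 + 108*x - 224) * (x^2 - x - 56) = -2*x^5 + 8*x^4 + 214*x^3 - 668*x^2 - 5824*x + 12544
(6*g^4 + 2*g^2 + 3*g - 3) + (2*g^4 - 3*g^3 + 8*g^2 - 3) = 8*g^4 - 3*g^3 + 10*g^2 + 3*g - 6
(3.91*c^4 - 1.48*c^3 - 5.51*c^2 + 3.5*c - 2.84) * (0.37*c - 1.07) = 1.4467*c^5 - 4.7313*c^4 - 0.4551*c^3 + 7.1907*c^2 - 4.7958*c + 3.0388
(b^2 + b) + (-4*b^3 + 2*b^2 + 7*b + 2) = -4*b^3 + 3*b^2 + 8*b + 2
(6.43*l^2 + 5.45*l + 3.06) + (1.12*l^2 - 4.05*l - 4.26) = 7.55*l^2 + 1.4*l - 1.2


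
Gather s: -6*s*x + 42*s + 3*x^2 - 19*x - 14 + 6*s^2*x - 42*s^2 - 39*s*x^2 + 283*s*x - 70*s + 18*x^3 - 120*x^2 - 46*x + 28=s^2*(6*x - 42) + s*(-39*x^2 + 277*x - 28) + 18*x^3 - 117*x^2 - 65*x + 14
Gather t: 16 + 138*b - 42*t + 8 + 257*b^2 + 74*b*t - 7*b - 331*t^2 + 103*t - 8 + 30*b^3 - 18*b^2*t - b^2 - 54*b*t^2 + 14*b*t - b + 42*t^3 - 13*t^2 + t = 30*b^3 + 256*b^2 + 130*b + 42*t^3 + t^2*(-54*b - 344) + t*(-18*b^2 + 88*b + 62) + 16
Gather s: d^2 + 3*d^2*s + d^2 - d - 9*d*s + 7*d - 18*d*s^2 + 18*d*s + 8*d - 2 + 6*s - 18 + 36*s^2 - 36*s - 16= 2*d^2 + 14*d + s^2*(36 - 18*d) + s*(3*d^2 + 9*d - 30) - 36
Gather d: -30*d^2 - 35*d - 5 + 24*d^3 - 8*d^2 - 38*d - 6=24*d^3 - 38*d^2 - 73*d - 11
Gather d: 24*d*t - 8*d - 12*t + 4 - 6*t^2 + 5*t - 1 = d*(24*t - 8) - 6*t^2 - 7*t + 3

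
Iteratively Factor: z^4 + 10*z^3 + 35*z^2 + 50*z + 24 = (z + 1)*(z^3 + 9*z^2 + 26*z + 24) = (z + 1)*(z + 4)*(z^2 + 5*z + 6) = (z + 1)*(z + 2)*(z + 4)*(z + 3)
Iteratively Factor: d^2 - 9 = (d + 3)*(d - 3)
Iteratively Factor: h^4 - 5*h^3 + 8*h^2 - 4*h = (h - 1)*(h^3 - 4*h^2 + 4*h) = (h - 2)*(h - 1)*(h^2 - 2*h) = h*(h - 2)*(h - 1)*(h - 2)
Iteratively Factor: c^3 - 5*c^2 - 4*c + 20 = (c - 2)*(c^2 - 3*c - 10) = (c - 5)*(c - 2)*(c + 2)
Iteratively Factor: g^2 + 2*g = (g + 2)*(g)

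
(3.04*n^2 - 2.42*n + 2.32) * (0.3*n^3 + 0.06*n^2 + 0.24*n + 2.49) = 0.912*n^5 - 0.5436*n^4 + 1.2804*n^3 + 7.128*n^2 - 5.469*n + 5.7768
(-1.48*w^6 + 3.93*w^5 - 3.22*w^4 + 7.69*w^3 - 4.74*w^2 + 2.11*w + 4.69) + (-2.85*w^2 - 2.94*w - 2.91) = -1.48*w^6 + 3.93*w^5 - 3.22*w^4 + 7.69*w^3 - 7.59*w^2 - 0.83*w + 1.78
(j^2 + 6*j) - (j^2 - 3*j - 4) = 9*j + 4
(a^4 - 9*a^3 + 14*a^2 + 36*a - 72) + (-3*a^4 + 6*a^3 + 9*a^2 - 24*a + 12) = -2*a^4 - 3*a^3 + 23*a^2 + 12*a - 60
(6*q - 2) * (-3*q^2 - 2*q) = -18*q^3 - 6*q^2 + 4*q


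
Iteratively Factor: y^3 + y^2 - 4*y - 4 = (y - 2)*(y^2 + 3*y + 2) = (y - 2)*(y + 2)*(y + 1)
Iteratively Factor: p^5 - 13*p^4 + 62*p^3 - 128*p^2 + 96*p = (p)*(p^4 - 13*p^3 + 62*p^2 - 128*p + 96) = p*(p - 4)*(p^3 - 9*p^2 + 26*p - 24) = p*(p - 4)*(p - 3)*(p^2 - 6*p + 8) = p*(p - 4)^2*(p - 3)*(p - 2)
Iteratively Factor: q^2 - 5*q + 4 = (q - 1)*(q - 4)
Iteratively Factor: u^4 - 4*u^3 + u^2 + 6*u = (u)*(u^3 - 4*u^2 + u + 6) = u*(u - 2)*(u^2 - 2*u - 3) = u*(u - 2)*(u + 1)*(u - 3)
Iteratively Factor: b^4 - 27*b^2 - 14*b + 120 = (b + 3)*(b^3 - 3*b^2 - 18*b + 40) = (b - 5)*(b + 3)*(b^2 + 2*b - 8) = (b - 5)*(b + 3)*(b + 4)*(b - 2)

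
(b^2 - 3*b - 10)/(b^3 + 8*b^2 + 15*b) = (b^2 - 3*b - 10)/(b*(b^2 + 8*b + 15))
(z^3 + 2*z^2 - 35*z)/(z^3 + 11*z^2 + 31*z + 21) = z*(z - 5)/(z^2 + 4*z + 3)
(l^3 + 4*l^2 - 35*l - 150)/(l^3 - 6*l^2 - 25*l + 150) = (l + 5)/(l - 5)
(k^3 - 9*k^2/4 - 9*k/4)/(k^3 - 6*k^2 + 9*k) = (k + 3/4)/(k - 3)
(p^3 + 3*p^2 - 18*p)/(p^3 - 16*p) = (p^2 + 3*p - 18)/(p^2 - 16)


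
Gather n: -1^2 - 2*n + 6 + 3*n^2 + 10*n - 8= 3*n^2 + 8*n - 3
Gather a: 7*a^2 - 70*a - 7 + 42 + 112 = 7*a^2 - 70*a + 147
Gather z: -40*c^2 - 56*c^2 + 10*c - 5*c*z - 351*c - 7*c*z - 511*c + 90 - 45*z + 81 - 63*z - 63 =-96*c^2 - 852*c + z*(-12*c - 108) + 108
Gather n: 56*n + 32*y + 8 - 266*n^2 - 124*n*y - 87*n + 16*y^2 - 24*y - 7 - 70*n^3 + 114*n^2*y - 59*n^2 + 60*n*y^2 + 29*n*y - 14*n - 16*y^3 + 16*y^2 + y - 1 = -70*n^3 + n^2*(114*y - 325) + n*(60*y^2 - 95*y - 45) - 16*y^3 + 32*y^2 + 9*y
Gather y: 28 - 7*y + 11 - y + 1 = 40 - 8*y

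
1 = 1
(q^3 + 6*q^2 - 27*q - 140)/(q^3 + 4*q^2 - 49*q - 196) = (q - 5)/(q - 7)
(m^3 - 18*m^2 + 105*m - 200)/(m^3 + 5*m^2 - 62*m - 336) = (m^2 - 10*m + 25)/(m^2 + 13*m + 42)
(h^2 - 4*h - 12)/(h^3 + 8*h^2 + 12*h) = (h - 6)/(h*(h + 6))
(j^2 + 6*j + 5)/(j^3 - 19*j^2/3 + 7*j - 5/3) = 3*(j^2 + 6*j + 5)/(3*j^3 - 19*j^2 + 21*j - 5)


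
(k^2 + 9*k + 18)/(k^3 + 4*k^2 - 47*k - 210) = (k + 3)/(k^2 - 2*k - 35)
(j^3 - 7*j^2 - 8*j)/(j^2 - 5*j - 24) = j*(j + 1)/(j + 3)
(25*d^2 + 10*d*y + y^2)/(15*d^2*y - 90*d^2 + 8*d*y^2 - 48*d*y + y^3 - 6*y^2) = (5*d + y)/(3*d*y - 18*d + y^2 - 6*y)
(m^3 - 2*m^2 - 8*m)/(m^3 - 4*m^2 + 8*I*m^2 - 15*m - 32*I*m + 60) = m*(m + 2)/(m^2 + 8*I*m - 15)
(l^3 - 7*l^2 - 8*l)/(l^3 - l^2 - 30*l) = (-l^2 + 7*l + 8)/(-l^2 + l + 30)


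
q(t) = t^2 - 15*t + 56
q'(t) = 2*t - 15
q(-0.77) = 68.14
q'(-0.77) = -16.54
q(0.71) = 45.85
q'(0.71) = -13.58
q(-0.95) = 71.15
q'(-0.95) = -16.90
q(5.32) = 4.50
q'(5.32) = -4.36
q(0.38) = 50.44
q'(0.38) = -14.24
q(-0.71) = 67.15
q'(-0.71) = -16.42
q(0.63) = 46.95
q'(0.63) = -13.74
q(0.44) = 49.59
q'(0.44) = -14.12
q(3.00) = 20.00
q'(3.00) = -9.00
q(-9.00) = 272.00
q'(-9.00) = -33.00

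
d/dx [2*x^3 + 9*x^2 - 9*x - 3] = 6*x^2 + 18*x - 9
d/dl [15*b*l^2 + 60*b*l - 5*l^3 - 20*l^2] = 30*b*l + 60*b - 15*l^2 - 40*l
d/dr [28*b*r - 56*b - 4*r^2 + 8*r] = 28*b - 8*r + 8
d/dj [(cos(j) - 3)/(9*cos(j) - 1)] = -26*sin(j)/(9*cos(j) - 1)^2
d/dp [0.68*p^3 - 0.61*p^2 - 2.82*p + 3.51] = 2.04*p^2 - 1.22*p - 2.82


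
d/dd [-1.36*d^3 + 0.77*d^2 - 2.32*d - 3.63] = -4.08*d^2 + 1.54*d - 2.32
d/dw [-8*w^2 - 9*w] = -16*w - 9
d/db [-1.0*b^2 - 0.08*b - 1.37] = -2.0*b - 0.08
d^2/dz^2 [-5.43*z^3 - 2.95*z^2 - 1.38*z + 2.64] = -32.58*z - 5.9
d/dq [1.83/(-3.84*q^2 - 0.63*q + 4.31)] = (14.0544*q + 1.1529)/(3.84*q^2 + 0.63*q - 4.31)^2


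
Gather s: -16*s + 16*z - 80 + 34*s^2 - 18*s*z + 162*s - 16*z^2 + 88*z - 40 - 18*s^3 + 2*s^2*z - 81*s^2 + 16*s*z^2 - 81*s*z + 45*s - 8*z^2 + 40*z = -18*s^3 + s^2*(2*z - 47) + s*(16*z^2 - 99*z + 191) - 24*z^2 + 144*z - 120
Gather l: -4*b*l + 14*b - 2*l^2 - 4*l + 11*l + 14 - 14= 14*b - 2*l^2 + l*(7 - 4*b)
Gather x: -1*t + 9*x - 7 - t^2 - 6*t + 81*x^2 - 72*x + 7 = -t^2 - 7*t + 81*x^2 - 63*x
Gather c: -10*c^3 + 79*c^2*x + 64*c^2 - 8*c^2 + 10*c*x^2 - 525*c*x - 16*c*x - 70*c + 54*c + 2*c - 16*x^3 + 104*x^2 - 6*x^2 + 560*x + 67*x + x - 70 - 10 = -10*c^3 + c^2*(79*x + 56) + c*(10*x^2 - 541*x - 14) - 16*x^3 + 98*x^2 + 628*x - 80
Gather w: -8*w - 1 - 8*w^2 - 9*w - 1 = -8*w^2 - 17*w - 2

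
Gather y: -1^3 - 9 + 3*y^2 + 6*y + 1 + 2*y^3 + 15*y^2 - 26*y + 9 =2*y^3 + 18*y^2 - 20*y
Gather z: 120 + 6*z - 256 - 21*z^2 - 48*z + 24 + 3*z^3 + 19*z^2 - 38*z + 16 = 3*z^3 - 2*z^2 - 80*z - 96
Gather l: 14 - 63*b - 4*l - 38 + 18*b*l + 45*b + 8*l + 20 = -18*b + l*(18*b + 4) - 4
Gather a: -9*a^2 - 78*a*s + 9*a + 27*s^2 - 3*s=-9*a^2 + a*(9 - 78*s) + 27*s^2 - 3*s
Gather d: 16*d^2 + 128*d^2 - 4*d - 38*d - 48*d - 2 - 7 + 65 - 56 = 144*d^2 - 90*d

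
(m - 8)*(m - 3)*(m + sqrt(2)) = m^3 - 11*m^2 + sqrt(2)*m^2 - 11*sqrt(2)*m + 24*m + 24*sqrt(2)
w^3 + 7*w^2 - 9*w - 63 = (w - 3)*(w + 3)*(w + 7)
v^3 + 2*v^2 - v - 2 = (v - 1)*(v + 1)*(v + 2)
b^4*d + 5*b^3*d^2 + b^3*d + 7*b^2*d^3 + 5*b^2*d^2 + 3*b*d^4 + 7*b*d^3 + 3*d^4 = (b + d)^2*(b + 3*d)*(b*d + d)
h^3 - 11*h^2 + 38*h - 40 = (h - 5)*(h - 4)*(h - 2)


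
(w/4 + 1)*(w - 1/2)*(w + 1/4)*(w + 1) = w^4/4 + 19*w^3/16 + 21*w^2/32 - 13*w/32 - 1/8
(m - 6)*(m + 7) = m^2 + m - 42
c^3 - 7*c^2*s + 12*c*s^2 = c*(c - 4*s)*(c - 3*s)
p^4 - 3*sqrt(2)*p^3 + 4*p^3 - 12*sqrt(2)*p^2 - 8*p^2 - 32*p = p*(p + 4)*(p - 4*sqrt(2))*(p + sqrt(2))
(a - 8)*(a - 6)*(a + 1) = a^3 - 13*a^2 + 34*a + 48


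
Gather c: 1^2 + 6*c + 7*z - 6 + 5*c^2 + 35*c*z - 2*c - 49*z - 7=5*c^2 + c*(35*z + 4) - 42*z - 12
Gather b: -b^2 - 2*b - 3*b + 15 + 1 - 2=-b^2 - 5*b + 14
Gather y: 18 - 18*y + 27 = 45 - 18*y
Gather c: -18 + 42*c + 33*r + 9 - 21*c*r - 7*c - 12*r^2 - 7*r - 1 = c*(35 - 21*r) - 12*r^2 + 26*r - 10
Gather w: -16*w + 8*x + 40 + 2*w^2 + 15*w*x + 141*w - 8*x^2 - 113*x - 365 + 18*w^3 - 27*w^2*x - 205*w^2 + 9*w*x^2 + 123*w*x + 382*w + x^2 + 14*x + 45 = 18*w^3 + w^2*(-27*x - 203) + w*(9*x^2 + 138*x + 507) - 7*x^2 - 91*x - 280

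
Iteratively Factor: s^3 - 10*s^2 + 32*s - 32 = (s - 2)*(s^2 - 8*s + 16) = (s - 4)*(s - 2)*(s - 4)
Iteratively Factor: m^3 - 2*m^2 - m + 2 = (m + 1)*(m^2 - 3*m + 2) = (m - 2)*(m + 1)*(m - 1)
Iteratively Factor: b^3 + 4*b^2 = (b + 4)*(b^2) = b*(b + 4)*(b)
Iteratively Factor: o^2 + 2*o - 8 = (o - 2)*(o + 4)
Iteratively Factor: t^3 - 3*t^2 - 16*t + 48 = (t - 4)*(t^2 + t - 12) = (t - 4)*(t + 4)*(t - 3)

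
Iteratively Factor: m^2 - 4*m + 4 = (m - 2)*(m - 2)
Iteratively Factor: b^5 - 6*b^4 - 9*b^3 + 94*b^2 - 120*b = (b - 5)*(b^4 - b^3 - 14*b^2 + 24*b) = (b - 5)*(b - 2)*(b^3 + b^2 - 12*b) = b*(b - 5)*(b - 2)*(b^2 + b - 12) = b*(b - 5)*(b - 3)*(b - 2)*(b + 4)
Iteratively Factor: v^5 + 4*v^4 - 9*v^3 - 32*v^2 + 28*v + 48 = (v + 3)*(v^4 + v^3 - 12*v^2 + 4*v + 16) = (v - 2)*(v + 3)*(v^3 + 3*v^2 - 6*v - 8) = (v - 2)*(v + 1)*(v + 3)*(v^2 + 2*v - 8) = (v - 2)^2*(v + 1)*(v + 3)*(v + 4)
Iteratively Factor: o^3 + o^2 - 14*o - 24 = (o + 2)*(o^2 - o - 12) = (o - 4)*(o + 2)*(o + 3)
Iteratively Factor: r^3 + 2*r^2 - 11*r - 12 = (r + 1)*(r^2 + r - 12) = (r + 1)*(r + 4)*(r - 3)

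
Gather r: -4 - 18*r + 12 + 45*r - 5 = 27*r + 3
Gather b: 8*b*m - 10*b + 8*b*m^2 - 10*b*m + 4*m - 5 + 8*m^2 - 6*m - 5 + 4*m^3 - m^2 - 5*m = b*(8*m^2 - 2*m - 10) + 4*m^3 + 7*m^2 - 7*m - 10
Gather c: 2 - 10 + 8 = 0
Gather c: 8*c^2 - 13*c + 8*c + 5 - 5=8*c^2 - 5*c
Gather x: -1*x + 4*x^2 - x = 4*x^2 - 2*x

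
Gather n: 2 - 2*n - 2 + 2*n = 0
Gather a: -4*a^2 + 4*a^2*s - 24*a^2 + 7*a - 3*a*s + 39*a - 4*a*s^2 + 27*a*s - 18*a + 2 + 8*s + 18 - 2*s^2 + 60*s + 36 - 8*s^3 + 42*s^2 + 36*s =a^2*(4*s - 28) + a*(-4*s^2 + 24*s + 28) - 8*s^3 + 40*s^2 + 104*s + 56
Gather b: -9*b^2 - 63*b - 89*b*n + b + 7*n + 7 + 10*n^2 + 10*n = -9*b^2 + b*(-89*n - 62) + 10*n^2 + 17*n + 7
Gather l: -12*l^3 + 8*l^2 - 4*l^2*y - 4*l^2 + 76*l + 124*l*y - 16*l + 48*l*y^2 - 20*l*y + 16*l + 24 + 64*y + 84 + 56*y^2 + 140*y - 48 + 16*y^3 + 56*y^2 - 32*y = -12*l^3 + l^2*(4 - 4*y) + l*(48*y^2 + 104*y + 76) + 16*y^3 + 112*y^2 + 172*y + 60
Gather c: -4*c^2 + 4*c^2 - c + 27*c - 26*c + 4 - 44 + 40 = 0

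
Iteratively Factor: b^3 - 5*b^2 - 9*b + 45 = (b - 3)*(b^2 - 2*b - 15) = (b - 3)*(b + 3)*(b - 5)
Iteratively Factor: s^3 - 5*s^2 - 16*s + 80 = (s + 4)*(s^2 - 9*s + 20) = (s - 5)*(s + 4)*(s - 4)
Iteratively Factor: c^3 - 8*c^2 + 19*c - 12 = (c - 4)*(c^2 - 4*c + 3) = (c - 4)*(c - 1)*(c - 3)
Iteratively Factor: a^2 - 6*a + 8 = (a - 4)*(a - 2)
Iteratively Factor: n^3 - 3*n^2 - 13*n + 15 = (n - 1)*(n^2 - 2*n - 15) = (n - 1)*(n + 3)*(n - 5)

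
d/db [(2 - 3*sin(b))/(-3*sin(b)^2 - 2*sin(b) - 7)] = (-9*sin(b)^2 + 12*sin(b) + 25)*cos(b)/(3*sin(b)^2 + 2*sin(b) + 7)^2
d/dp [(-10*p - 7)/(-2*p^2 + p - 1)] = (20*p^2 - 10*p - (4*p - 1)*(10*p + 7) + 10)/(2*p^2 - p + 1)^2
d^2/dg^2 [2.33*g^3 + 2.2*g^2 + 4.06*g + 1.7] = 13.98*g + 4.4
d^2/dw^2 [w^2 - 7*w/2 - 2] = 2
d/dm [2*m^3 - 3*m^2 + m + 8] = 6*m^2 - 6*m + 1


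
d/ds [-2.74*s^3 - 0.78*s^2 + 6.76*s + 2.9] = -8.22*s^2 - 1.56*s + 6.76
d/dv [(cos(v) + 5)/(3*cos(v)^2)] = (cos(v) + 10)*sin(v)/(3*cos(v)^3)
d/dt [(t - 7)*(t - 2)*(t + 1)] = 3*t^2 - 16*t + 5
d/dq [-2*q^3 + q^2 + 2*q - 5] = -6*q^2 + 2*q + 2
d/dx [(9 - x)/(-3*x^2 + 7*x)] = 3*(-x^2 + 18*x - 21)/(x^2*(9*x^2 - 42*x + 49))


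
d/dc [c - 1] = 1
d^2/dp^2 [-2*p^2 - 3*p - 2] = -4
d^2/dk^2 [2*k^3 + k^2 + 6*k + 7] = 12*k + 2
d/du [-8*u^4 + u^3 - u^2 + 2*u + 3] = -32*u^3 + 3*u^2 - 2*u + 2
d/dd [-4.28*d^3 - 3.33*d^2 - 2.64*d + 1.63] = -12.84*d^2 - 6.66*d - 2.64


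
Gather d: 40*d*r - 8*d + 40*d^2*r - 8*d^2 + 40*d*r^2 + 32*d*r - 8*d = d^2*(40*r - 8) + d*(40*r^2 + 72*r - 16)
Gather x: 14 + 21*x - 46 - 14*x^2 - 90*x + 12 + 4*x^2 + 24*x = -10*x^2 - 45*x - 20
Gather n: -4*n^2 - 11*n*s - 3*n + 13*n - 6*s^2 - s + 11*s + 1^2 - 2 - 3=-4*n^2 + n*(10 - 11*s) - 6*s^2 + 10*s - 4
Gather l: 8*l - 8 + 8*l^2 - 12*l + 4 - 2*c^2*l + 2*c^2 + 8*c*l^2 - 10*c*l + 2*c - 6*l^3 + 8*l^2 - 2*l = 2*c^2 + 2*c - 6*l^3 + l^2*(8*c + 16) + l*(-2*c^2 - 10*c - 6) - 4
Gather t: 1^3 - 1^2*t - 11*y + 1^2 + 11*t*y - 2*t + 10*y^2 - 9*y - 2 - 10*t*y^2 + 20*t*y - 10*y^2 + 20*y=t*(-10*y^2 + 31*y - 3)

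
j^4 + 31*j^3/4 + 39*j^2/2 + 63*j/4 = j*(j + 7/4)*(j + 3)^2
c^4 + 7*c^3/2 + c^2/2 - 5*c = c*(c - 1)*(c + 2)*(c + 5/2)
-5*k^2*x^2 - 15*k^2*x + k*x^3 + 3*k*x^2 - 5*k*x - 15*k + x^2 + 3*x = (-5*k + x)*(x + 3)*(k*x + 1)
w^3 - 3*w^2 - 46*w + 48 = (w - 8)*(w - 1)*(w + 6)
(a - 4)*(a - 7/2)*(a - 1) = a^3 - 17*a^2/2 + 43*a/2 - 14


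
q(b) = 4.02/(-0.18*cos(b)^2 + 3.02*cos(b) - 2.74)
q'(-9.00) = -0.17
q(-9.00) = -0.71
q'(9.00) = 0.17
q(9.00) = -0.71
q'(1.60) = 1.52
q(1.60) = -1.42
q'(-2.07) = -0.63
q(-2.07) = -0.95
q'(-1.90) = -0.86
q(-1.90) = -1.08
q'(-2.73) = -0.17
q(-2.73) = -0.71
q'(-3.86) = 0.33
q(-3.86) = -0.79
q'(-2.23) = -0.47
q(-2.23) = -0.86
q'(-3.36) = 0.09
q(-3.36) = -0.69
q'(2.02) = 0.69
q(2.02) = -0.98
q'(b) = 4.02*(-0.36*sin(b)*cos(b) + 3.02*sin(b))/(-0.18*cos(b)^2 + 3.02*cos(b) - 2.74)^2 = (12.1404 - 1.4472*cos(b))*sin(b)/(0.18*cos(b)^2 - 3.02*cos(b) + 2.74)^2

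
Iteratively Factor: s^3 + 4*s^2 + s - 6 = (s + 3)*(s^2 + s - 2) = (s + 2)*(s + 3)*(s - 1)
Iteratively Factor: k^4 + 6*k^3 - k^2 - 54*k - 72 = (k + 2)*(k^3 + 4*k^2 - 9*k - 36) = (k + 2)*(k + 3)*(k^2 + k - 12) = (k + 2)*(k + 3)*(k + 4)*(k - 3)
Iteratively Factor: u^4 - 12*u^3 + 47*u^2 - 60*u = (u - 4)*(u^3 - 8*u^2 + 15*u) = (u - 5)*(u - 4)*(u^2 - 3*u) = u*(u - 5)*(u - 4)*(u - 3)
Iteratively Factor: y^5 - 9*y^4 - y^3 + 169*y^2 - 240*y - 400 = (y + 1)*(y^4 - 10*y^3 + 9*y^2 + 160*y - 400) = (y - 5)*(y + 1)*(y^3 - 5*y^2 - 16*y + 80) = (y - 5)^2*(y + 1)*(y^2 - 16) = (y - 5)^2*(y + 1)*(y + 4)*(y - 4)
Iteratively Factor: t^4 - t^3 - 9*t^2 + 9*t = (t)*(t^3 - t^2 - 9*t + 9) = t*(t - 3)*(t^2 + 2*t - 3) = t*(t - 3)*(t - 1)*(t + 3)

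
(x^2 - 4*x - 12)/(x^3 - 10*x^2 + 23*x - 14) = (x^2 - 4*x - 12)/(x^3 - 10*x^2 + 23*x - 14)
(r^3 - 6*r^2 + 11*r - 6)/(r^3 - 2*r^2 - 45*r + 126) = (r^2 - 3*r + 2)/(r^2 + r - 42)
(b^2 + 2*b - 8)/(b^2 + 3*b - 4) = (b - 2)/(b - 1)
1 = 1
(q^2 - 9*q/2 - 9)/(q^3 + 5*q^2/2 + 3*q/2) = (q - 6)/(q*(q + 1))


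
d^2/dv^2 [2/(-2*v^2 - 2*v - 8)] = 2*(v^2 + v - (2*v + 1)^2 + 4)/(v^2 + v + 4)^3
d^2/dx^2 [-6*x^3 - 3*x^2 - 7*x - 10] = -36*x - 6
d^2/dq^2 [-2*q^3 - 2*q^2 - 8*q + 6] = -12*q - 4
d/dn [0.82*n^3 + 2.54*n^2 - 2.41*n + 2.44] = 2.46*n^2 + 5.08*n - 2.41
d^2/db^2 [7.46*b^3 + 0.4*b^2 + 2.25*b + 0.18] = 44.76*b + 0.8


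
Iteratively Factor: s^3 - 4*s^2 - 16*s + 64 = (s - 4)*(s^2 - 16) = (s - 4)*(s + 4)*(s - 4)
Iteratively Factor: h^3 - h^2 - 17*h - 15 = (h + 3)*(h^2 - 4*h - 5) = (h - 5)*(h + 3)*(h + 1)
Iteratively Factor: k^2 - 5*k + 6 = (k - 3)*(k - 2)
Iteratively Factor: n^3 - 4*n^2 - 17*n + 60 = (n - 3)*(n^2 - n - 20) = (n - 5)*(n - 3)*(n + 4)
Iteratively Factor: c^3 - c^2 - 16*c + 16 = (c - 1)*(c^2 - 16) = (c - 4)*(c - 1)*(c + 4)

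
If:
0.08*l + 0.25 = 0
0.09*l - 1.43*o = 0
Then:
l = -3.12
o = -0.20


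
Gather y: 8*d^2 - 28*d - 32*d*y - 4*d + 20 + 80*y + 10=8*d^2 - 32*d + y*(80 - 32*d) + 30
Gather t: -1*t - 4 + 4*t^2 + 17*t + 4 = 4*t^2 + 16*t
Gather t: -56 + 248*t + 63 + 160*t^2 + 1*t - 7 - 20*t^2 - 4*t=140*t^2 + 245*t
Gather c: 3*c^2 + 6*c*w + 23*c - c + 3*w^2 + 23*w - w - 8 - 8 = 3*c^2 + c*(6*w + 22) + 3*w^2 + 22*w - 16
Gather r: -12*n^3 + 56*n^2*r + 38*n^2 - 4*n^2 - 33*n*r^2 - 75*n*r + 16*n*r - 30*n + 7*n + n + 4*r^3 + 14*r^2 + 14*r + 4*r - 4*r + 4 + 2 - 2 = -12*n^3 + 34*n^2 - 22*n + 4*r^3 + r^2*(14 - 33*n) + r*(56*n^2 - 59*n + 14) + 4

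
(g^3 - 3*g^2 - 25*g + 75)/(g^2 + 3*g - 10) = (g^2 - 8*g + 15)/(g - 2)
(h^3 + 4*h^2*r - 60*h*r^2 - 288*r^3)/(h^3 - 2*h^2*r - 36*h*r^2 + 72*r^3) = (h^2 - 2*h*r - 48*r^2)/(h^2 - 8*h*r + 12*r^2)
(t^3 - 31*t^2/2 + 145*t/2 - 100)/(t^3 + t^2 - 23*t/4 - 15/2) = 2*(t^2 - 13*t + 40)/(2*t^2 + 7*t + 6)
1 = 1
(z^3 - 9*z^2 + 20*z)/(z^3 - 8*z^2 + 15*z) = (z - 4)/(z - 3)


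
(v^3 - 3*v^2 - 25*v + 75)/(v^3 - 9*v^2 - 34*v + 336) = (v^3 - 3*v^2 - 25*v + 75)/(v^3 - 9*v^2 - 34*v + 336)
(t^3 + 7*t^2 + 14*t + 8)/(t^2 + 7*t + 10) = (t^2 + 5*t + 4)/(t + 5)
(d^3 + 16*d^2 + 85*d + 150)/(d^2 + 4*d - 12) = (d^2 + 10*d + 25)/(d - 2)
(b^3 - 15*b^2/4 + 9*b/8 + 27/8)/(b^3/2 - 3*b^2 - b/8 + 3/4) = (8*b^3 - 30*b^2 + 9*b + 27)/(4*b^3 - 24*b^2 - b + 6)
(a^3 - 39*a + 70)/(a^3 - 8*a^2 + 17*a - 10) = (a + 7)/(a - 1)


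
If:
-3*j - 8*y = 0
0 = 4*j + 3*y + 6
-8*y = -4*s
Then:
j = -48/23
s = 36/23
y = 18/23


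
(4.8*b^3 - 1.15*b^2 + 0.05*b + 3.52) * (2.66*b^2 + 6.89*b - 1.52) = 12.768*b^5 + 30.013*b^4 - 15.0865*b^3 + 11.4557*b^2 + 24.1768*b - 5.3504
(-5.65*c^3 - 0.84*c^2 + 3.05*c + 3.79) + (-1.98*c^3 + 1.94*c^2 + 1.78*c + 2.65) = -7.63*c^3 + 1.1*c^2 + 4.83*c + 6.44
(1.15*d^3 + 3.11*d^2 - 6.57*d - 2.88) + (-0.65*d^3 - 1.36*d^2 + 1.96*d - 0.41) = 0.5*d^3 + 1.75*d^2 - 4.61*d - 3.29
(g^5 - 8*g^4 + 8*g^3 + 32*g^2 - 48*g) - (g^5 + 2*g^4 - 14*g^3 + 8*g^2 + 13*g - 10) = -10*g^4 + 22*g^3 + 24*g^2 - 61*g + 10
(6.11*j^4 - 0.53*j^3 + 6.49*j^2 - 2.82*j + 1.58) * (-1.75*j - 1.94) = -10.6925*j^5 - 10.9259*j^4 - 10.3293*j^3 - 7.6556*j^2 + 2.7058*j - 3.0652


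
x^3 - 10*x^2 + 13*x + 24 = (x - 8)*(x - 3)*(x + 1)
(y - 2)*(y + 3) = y^2 + y - 6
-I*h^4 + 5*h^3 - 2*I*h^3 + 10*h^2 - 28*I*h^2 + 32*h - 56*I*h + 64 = (h + 2)*(h - 4*I)*(h + 8*I)*(-I*h + 1)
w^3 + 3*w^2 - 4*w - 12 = (w - 2)*(w + 2)*(w + 3)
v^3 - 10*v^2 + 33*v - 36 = (v - 4)*(v - 3)^2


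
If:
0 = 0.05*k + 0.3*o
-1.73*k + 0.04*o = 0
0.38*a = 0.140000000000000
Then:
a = 0.37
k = 0.00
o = 0.00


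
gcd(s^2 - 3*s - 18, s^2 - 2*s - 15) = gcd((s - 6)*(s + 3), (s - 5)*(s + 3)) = s + 3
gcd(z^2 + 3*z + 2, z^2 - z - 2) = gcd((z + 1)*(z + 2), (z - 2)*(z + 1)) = z + 1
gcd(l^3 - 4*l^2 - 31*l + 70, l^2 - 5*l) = 1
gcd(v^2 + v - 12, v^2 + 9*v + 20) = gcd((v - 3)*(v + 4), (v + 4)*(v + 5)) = v + 4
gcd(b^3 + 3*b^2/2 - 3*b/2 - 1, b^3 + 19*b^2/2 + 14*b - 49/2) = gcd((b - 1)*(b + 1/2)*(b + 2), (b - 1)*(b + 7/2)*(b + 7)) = b - 1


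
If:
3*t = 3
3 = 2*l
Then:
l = 3/2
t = 1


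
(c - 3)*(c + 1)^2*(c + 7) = c^4 + 6*c^3 - 12*c^2 - 38*c - 21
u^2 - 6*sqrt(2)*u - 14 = (u - 7*sqrt(2))*(u + sqrt(2))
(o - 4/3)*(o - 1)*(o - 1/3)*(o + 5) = o^4 + 7*o^3/3 - 101*o^2/9 + 91*o/9 - 20/9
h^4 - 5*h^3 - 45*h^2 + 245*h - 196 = (h - 7)*(h - 4)*(h - 1)*(h + 7)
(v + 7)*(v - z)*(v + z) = v^3 + 7*v^2 - v*z^2 - 7*z^2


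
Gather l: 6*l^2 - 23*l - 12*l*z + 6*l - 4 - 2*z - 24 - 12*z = 6*l^2 + l*(-12*z - 17) - 14*z - 28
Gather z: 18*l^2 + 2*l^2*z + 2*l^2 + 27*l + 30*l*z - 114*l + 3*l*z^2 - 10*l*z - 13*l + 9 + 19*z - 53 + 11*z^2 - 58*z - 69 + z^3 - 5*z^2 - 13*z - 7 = 20*l^2 - 100*l + z^3 + z^2*(3*l + 6) + z*(2*l^2 + 20*l - 52) - 120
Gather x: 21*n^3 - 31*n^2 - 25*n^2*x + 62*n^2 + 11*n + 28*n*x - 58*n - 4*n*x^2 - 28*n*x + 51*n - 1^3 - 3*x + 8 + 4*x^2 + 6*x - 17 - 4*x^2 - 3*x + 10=21*n^3 - 25*n^2*x + 31*n^2 - 4*n*x^2 + 4*n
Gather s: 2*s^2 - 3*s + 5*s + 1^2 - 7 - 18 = 2*s^2 + 2*s - 24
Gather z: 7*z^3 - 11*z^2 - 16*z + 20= 7*z^3 - 11*z^2 - 16*z + 20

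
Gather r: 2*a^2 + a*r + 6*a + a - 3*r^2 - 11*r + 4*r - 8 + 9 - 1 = 2*a^2 + 7*a - 3*r^2 + r*(a - 7)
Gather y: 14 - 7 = 7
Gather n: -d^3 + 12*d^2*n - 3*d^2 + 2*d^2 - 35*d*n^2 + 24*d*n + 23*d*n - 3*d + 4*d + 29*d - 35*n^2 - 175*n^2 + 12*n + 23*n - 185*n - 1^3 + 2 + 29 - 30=-d^3 - d^2 + 30*d + n^2*(-35*d - 210) + n*(12*d^2 + 47*d - 150)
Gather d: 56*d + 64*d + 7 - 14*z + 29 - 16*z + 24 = 120*d - 30*z + 60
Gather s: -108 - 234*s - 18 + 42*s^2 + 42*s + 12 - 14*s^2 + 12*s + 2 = 28*s^2 - 180*s - 112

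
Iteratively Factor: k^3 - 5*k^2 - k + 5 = (k + 1)*(k^2 - 6*k + 5) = (k - 1)*(k + 1)*(k - 5)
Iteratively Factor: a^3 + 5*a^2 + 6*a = (a + 2)*(a^2 + 3*a) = (a + 2)*(a + 3)*(a)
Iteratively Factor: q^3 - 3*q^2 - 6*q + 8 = (q - 4)*(q^2 + q - 2) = (q - 4)*(q - 1)*(q + 2)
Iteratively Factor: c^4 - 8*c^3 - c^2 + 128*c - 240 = (c + 4)*(c^3 - 12*c^2 + 47*c - 60) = (c - 4)*(c + 4)*(c^2 - 8*c + 15) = (c - 5)*(c - 4)*(c + 4)*(c - 3)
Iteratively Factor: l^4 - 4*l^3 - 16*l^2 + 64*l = (l)*(l^3 - 4*l^2 - 16*l + 64) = l*(l - 4)*(l^2 - 16) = l*(l - 4)*(l + 4)*(l - 4)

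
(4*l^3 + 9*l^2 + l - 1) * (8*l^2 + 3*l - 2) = 32*l^5 + 84*l^4 + 27*l^3 - 23*l^2 - 5*l + 2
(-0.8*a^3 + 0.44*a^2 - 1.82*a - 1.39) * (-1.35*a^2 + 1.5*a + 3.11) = 1.08*a^5 - 1.794*a^4 + 0.629*a^3 + 0.5149*a^2 - 7.7452*a - 4.3229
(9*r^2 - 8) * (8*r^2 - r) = 72*r^4 - 9*r^3 - 64*r^2 + 8*r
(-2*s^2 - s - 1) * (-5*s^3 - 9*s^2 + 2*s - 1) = 10*s^5 + 23*s^4 + 10*s^3 + 9*s^2 - s + 1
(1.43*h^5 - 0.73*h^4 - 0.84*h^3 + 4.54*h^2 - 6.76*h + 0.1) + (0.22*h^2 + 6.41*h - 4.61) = 1.43*h^5 - 0.73*h^4 - 0.84*h^3 + 4.76*h^2 - 0.35*h - 4.51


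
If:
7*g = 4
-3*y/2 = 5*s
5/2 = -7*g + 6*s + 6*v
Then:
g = 4/7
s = -3*y/10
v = 3*y/10 + 13/12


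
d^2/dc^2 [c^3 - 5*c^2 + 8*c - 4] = 6*c - 10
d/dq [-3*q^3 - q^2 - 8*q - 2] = -9*q^2 - 2*q - 8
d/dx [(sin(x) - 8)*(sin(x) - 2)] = 2*(sin(x) - 5)*cos(x)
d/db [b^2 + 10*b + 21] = 2*b + 10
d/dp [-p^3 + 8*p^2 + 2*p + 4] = -3*p^2 + 16*p + 2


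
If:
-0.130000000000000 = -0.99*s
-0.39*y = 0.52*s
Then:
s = 0.13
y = -0.18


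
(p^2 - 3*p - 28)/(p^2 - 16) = (p - 7)/(p - 4)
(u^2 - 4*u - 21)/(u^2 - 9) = (u - 7)/(u - 3)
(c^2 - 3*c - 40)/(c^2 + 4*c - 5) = (c - 8)/(c - 1)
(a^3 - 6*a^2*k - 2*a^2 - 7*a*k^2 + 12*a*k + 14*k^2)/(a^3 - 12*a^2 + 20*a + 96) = (a^3 - 6*a^2*k - 2*a^2 - 7*a*k^2 + 12*a*k + 14*k^2)/(a^3 - 12*a^2 + 20*a + 96)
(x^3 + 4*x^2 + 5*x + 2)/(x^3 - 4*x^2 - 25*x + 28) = (x^3 + 4*x^2 + 5*x + 2)/(x^3 - 4*x^2 - 25*x + 28)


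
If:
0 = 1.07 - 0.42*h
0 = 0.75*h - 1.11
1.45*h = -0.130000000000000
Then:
No Solution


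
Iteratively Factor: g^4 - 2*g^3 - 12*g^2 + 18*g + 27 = (g + 1)*(g^3 - 3*g^2 - 9*g + 27) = (g + 1)*(g + 3)*(g^2 - 6*g + 9) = (g - 3)*(g + 1)*(g + 3)*(g - 3)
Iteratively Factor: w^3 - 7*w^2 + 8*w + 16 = (w + 1)*(w^2 - 8*w + 16) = (w - 4)*(w + 1)*(w - 4)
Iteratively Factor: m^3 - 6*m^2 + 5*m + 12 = (m - 3)*(m^2 - 3*m - 4) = (m - 3)*(m + 1)*(m - 4)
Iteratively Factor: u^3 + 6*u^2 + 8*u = (u + 4)*(u^2 + 2*u) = (u + 2)*(u + 4)*(u)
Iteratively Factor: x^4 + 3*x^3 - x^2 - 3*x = (x + 1)*(x^3 + 2*x^2 - 3*x) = x*(x + 1)*(x^2 + 2*x - 3) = x*(x + 1)*(x + 3)*(x - 1)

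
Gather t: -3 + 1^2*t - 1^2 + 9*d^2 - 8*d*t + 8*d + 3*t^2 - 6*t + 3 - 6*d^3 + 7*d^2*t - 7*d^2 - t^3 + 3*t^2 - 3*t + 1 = -6*d^3 + 2*d^2 + 8*d - t^3 + 6*t^2 + t*(7*d^2 - 8*d - 8)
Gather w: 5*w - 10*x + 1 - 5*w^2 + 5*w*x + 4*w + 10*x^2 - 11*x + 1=-5*w^2 + w*(5*x + 9) + 10*x^2 - 21*x + 2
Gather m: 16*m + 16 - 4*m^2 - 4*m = -4*m^2 + 12*m + 16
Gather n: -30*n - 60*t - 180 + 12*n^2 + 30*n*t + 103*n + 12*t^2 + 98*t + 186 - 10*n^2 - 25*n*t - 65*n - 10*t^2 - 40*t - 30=2*n^2 + n*(5*t + 8) + 2*t^2 - 2*t - 24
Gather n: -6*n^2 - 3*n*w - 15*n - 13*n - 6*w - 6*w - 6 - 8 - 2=-6*n^2 + n*(-3*w - 28) - 12*w - 16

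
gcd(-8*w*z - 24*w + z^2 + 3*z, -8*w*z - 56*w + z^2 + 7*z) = -8*w + z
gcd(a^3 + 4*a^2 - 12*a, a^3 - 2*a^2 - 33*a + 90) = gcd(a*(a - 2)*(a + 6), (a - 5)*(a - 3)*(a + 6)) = a + 6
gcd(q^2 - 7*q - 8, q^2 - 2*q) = 1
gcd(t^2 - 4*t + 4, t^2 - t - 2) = t - 2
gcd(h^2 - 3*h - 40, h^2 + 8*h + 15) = h + 5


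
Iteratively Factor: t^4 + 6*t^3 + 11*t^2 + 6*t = (t + 3)*(t^3 + 3*t^2 + 2*t) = (t + 2)*(t + 3)*(t^2 + t) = (t + 1)*(t + 2)*(t + 3)*(t)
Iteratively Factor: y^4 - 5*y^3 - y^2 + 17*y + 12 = (y - 4)*(y^3 - y^2 - 5*y - 3) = (y - 4)*(y + 1)*(y^2 - 2*y - 3) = (y - 4)*(y + 1)^2*(y - 3)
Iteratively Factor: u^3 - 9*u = (u + 3)*(u^2 - 3*u) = u*(u + 3)*(u - 3)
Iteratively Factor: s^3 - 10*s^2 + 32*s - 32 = (s - 2)*(s^2 - 8*s + 16) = (s - 4)*(s - 2)*(s - 4)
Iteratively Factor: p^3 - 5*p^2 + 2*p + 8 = (p + 1)*(p^2 - 6*p + 8) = (p - 2)*(p + 1)*(p - 4)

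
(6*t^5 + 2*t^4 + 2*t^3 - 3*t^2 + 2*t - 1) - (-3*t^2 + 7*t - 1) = 6*t^5 + 2*t^4 + 2*t^3 - 5*t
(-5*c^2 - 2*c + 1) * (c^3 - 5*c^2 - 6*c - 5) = -5*c^5 + 23*c^4 + 41*c^3 + 32*c^2 + 4*c - 5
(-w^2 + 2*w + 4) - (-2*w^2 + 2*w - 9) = w^2 + 13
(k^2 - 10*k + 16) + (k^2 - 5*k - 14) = 2*k^2 - 15*k + 2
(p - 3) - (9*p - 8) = 5 - 8*p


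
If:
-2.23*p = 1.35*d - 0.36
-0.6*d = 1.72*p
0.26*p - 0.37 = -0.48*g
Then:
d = 0.63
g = 0.89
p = -0.22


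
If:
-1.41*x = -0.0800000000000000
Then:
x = 0.06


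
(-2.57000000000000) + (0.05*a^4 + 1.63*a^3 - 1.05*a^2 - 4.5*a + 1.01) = 0.05*a^4 + 1.63*a^3 - 1.05*a^2 - 4.5*a - 1.56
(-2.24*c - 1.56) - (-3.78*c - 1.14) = 1.54*c - 0.42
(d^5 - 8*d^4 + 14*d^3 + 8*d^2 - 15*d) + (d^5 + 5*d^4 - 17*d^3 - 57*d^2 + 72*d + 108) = 2*d^5 - 3*d^4 - 3*d^3 - 49*d^2 + 57*d + 108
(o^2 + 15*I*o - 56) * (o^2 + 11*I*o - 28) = o^4 + 26*I*o^3 - 249*o^2 - 1036*I*o + 1568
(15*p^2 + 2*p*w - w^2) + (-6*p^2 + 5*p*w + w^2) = 9*p^2 + 7*p*w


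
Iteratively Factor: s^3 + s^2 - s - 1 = (s + 1)*(s^2 - 1) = (s - 1)*(s + 1)*(s + 1)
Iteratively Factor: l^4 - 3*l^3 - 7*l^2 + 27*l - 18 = (l - 2)*(l^3 - l^2 - 9*l + 9) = (l - 2)*(l - 1)*(l^2 - 9) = (l - 2)*(l - 1)*(l + 3)*(l - 3)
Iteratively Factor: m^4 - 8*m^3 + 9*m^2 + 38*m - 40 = (m - 5)*(m^3 - 3*m^2 - 6*m + 8) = (m - 5)*(m + 2)*(m^2 - 5*m + 4) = (m - 5)*(m - 4)*(m + 2)*(m - 1)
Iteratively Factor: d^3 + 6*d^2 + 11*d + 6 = (d + 3)*(d^2 + 3*d + 2) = (d + 1)*(d + 3)*(d + 2)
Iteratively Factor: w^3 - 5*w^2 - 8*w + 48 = (w - 4)*(w^2 - w - 12) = (w - 4)^2*(w + 3)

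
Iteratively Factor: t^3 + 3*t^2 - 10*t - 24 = (t + 2)*(t^2 + t - 12) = (t - 3)*(t + 2)*(t + 4)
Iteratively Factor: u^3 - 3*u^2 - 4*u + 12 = (u - 2)*(u^2 - u - 6) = (u - 3)*(u - 2)*(u + 2)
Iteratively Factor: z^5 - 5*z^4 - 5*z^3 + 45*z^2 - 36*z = (z + 3)*(z^4 - 8*z^3 + 19*z^2 - 12*z) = (z - 3)*(z + 3)*(z^3 - 5*z^2 + 4*z) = z*(z - 3)*(z + 3)*(z^2 - 5*z + 4) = z*(z - 3)*(z - 1)*(z + 3)*(z - 4)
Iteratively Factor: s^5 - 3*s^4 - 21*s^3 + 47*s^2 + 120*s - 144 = (s + 3)*(s^4 - 6*s^3 - 3*s^2 + 56*s - 48) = (s - 4)*(s + 3)*(s^3 - 2*s^2 - 11*s + 12) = (s - 4)*(s + 3)^2*(s^2 - 5*s + 4) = (s - 4)*(s - 1)*(s + 3)^2*(s - 4)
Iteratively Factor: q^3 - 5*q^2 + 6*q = (q)*(q^2 - 5*q + 6) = q*(q - 2)*(q - 3)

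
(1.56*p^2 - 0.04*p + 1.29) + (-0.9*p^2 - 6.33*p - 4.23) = 0.66*p^2 - 6.37*p - 2.94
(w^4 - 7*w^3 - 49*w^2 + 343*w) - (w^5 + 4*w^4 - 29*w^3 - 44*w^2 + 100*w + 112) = -w^5 - 3*w^4 + 22*w^3 - 5*w^2 + 243*w - 112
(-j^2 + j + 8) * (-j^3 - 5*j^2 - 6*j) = j^5 + 4*j^4 - 7*j^3 - 46*j^2 - 48*j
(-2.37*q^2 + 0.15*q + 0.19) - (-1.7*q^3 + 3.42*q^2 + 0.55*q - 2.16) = 1.7*q^3 - 5.79*q^2 - 0.4*q + 2.35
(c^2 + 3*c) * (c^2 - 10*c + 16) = c^4 - 7*c^3 - 14*c^2 + 48*c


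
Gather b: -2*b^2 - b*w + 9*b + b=-2*b^2 + b*(10 - w)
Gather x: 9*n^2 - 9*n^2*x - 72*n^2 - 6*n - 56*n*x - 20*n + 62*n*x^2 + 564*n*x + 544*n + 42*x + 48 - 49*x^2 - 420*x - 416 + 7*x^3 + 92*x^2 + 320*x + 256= -63*n^2 + 518*n + 7*x^3 + x^2*(62*n + 43) + x*(-9*n^2 + 508*n - 58) - 112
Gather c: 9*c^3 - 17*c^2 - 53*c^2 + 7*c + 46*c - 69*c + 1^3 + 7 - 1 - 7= 9*c^3 - 70*c^2 - 16*c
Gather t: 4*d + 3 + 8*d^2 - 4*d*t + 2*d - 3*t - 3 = 8*d^2 + 6*d + t*(-4*d - 3)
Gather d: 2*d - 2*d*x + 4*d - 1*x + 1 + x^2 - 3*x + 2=d*(6 - 2*x) + x^2 - 4*x + 3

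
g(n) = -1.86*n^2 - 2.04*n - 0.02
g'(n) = -3.72*n - 2.04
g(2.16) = -13.10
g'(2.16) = -10.08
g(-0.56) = 0.54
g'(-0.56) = 0.04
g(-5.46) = -44.33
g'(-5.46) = 18.27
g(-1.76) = -2.19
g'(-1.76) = 4.51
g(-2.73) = -8.31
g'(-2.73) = 8.12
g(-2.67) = -7.83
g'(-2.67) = 7.89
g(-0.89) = 0.32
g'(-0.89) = 1.27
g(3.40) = -28.46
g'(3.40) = -14.69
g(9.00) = -169.04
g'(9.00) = -35.52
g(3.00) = -22.88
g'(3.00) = -13.20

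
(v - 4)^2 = v^2 - 8*v + 16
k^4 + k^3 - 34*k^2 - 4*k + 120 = (k - 5)*(k - 2)*(k + 2)*(k + 6)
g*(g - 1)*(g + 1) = g^3 - g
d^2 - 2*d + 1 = (d - 1)^2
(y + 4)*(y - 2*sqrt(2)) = y^2 - 2*sqrt(2)*y + 4*y - 8*sqrt(2)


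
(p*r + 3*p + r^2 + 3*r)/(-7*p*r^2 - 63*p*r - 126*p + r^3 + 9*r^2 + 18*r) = (-p - r)/(7*p*r + 42*p - r^2 - 6*r)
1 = 1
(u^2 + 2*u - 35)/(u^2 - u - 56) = (u - 5)/(u - 8)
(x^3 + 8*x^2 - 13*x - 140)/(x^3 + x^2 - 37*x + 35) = (x^2 + x - 20)/(x^2 - 6*x + 5)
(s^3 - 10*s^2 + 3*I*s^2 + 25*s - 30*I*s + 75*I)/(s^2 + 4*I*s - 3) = (s^2 - 10*s + 25)/(s + I)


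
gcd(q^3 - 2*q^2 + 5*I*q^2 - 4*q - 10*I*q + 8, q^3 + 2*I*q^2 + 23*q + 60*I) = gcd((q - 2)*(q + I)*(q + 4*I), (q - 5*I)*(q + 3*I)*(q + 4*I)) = q + 4*I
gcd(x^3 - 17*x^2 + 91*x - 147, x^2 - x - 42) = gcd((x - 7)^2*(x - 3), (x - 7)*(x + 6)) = x - 7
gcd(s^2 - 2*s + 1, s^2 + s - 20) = 1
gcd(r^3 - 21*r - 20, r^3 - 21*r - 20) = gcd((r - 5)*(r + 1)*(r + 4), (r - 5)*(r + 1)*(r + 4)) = r^3 - 21*r - 20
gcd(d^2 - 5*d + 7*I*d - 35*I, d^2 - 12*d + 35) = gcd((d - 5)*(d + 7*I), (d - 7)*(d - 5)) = d - 5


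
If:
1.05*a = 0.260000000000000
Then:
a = 0.25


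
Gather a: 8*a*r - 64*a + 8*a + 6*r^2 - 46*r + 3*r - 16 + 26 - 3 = a*(8*r - 56) + 6*r^2 - 43*r + 7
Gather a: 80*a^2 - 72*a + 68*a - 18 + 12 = 80*a^2 - 4*a - 6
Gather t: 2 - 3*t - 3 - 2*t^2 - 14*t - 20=-2*t^2 - 17*t - 21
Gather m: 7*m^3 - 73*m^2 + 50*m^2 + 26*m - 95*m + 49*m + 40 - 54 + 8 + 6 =7*m^3 - 23*m^2 - 20*m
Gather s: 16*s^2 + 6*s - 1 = 16*s^2 + 6*s - 1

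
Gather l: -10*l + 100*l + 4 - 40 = 90*l - 36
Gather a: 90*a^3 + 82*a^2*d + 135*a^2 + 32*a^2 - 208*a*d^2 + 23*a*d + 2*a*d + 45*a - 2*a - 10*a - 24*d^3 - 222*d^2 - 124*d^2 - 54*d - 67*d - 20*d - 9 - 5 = 90*a^3 + a^2*(82*d + 167) + a*(-208*d^2 + 25*d + 33) - 24*d^3 - 346*d^2 - 141*d - 14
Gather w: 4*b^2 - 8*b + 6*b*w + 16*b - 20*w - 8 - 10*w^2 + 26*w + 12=4*b^2 + 8*b - 10*w^2 + w*(6*b + 6) + 4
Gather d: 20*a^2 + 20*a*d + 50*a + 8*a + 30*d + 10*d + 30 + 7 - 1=20*a^2 + 58*a + d*(20*a + 40) + 36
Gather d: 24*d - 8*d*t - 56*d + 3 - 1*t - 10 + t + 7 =d*(-8*t - 32)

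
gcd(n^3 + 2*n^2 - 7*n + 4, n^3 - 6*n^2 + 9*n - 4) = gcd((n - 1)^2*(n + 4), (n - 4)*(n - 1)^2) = n^2 - 2*n + 1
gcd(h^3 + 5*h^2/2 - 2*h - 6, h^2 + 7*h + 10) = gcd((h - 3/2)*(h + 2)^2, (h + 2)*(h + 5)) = h + 2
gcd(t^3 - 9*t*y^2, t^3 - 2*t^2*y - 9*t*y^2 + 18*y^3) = -t^2 + 9*y^2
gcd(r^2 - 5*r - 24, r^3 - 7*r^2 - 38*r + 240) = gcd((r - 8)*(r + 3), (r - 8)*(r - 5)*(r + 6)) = r - 8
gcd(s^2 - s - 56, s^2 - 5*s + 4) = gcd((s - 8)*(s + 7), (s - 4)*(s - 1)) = 1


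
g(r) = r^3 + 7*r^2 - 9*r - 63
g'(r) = 3*r^2 + 14*r - 9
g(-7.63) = -31.01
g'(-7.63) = 58.83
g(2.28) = -35.28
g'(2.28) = 38.52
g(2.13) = -40.75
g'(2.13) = 34.43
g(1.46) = -58.11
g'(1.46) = 17.83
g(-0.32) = -59.44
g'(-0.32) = -13.17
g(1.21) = -61.87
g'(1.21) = 12.33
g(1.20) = -61.99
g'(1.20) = 12.12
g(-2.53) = -11.62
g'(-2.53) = -25.22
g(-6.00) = 27.00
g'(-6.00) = 15.00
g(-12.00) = -675.00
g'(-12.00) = 255.00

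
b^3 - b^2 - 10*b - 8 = (b - 4)*(b + 1)*(b + 2)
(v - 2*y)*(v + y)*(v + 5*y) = v^3 + 4*v^2*y - 7*v*y^2 - 10*y^3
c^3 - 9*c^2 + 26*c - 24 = (c - 4)*(c - 3)*(c - 2)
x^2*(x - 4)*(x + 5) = x^4 + x^3 - 20*x^2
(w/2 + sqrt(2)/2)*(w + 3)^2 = w^3/2 + sqrt(2)*w^2/2 + 3*w^2 + 3*sqrt(2)*w + 9*w/2 + 9*sqrt(2)/2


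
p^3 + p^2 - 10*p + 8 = (p - 2)*(p - 1)*(p + 4)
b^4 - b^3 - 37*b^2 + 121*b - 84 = (b - 4)*(b - 3)*(b - 1)*(b + 7)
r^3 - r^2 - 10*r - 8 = (r - 4)*(r + 1)*(r + 2)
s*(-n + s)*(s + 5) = -n*s^2 - 5*n*s + s^3 + 5*s^2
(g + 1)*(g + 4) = g^2 + 5*g + 4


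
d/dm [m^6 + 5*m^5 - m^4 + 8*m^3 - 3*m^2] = m*(6*m^4 + 25*m^3 - 4*m^2 + 24*m - 6)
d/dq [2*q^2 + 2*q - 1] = 4*q + 2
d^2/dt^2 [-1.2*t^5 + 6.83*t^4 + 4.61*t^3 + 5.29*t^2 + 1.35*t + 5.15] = -24.0*t^3 + 81.96*t^2 + 27.66*t + 10.58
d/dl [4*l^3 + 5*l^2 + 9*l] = 12*l^2 + 10*l + 9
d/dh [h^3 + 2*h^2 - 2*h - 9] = 3*h^2 + 4*h - 2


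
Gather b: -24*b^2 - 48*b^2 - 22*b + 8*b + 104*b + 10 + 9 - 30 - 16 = -72*b^2 + 90*b - 27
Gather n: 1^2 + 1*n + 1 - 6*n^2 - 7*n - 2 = -6*n^2 - 6*n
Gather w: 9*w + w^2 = w^2 + 9*w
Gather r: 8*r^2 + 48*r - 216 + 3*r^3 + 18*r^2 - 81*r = 3*r^3 + 26*r^2 - 33*r - 216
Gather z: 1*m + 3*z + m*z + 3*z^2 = m + 3*z^2 + z*(m + 3)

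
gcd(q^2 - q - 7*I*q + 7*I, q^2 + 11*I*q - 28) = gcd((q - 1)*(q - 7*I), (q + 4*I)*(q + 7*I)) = 1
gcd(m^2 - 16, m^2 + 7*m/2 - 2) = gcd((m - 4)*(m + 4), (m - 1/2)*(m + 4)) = m + 4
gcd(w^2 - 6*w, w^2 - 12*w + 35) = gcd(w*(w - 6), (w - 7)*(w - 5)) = 1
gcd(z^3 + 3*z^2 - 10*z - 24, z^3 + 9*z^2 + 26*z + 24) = z^2 + 6*z + 8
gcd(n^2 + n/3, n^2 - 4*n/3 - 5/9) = n + 1/3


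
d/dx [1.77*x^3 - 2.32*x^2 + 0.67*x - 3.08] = 5.31*x^2 - 4.64*x + 0.67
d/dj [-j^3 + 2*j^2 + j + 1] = -3*j^2 + 4*j + 1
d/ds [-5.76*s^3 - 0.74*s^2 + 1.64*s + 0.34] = -17.28*s^2 - 1.48*s + 1.64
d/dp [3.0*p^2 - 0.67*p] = 6.0*p - 0.67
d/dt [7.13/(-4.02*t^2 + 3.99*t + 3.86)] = (57.3252*t - 28.4487)/(-4.02*t^2 + 3.99*t + 3.86)^2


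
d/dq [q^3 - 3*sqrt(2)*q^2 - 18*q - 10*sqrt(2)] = 3*q^2 - 6*sqrt(2)*q - 18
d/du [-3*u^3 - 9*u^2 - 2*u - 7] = -9*u^2 - 18*u - 2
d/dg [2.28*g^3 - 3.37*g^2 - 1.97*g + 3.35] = 6.84*g^2 - 6.74*g - 1.97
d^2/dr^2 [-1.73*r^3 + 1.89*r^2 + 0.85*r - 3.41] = 3.78 - 10.38*r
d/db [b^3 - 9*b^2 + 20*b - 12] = 3*b^2 - 18*b + 20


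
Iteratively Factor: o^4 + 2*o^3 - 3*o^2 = (o)*(o^3 + 2*o^2 - 3*o) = o^2*(o^2 + 2*o - 3) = o^2*(o - 1)*(o + 3)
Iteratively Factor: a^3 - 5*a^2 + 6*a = (a - 3)*(a^2 - 2*a) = (a - 3)*(a - 2)*(a)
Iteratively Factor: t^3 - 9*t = (t + 3)*(t^2 - 3*t) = t*(t + 3)*(t - 3)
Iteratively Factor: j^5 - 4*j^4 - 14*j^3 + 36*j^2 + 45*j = (j - 5)*(j^4 + j^3 - 9*j^2 - 9*j) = j*(j - 5)*(j^3 + j^2 - 9*j - 9) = j*(j - 5)*(j - 3)*(j^2 + 4*j + 3) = j*(j - 5)*(j - 3)*(j + 1)*(j + 3)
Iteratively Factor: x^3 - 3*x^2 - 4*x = (x)*(x^2 - 3*x - 4) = x*(x + 1)*(x - 4)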